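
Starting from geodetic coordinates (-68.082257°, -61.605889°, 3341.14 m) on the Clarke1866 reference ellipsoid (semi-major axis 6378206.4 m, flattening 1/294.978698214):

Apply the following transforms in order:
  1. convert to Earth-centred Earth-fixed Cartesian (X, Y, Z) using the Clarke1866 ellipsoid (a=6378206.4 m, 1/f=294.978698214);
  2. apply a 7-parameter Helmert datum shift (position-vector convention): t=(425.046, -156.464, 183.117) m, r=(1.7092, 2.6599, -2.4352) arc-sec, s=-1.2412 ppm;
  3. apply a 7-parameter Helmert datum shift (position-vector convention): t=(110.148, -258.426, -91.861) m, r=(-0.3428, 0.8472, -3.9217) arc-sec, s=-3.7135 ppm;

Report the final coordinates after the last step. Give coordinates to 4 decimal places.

start: φ=-68.082257°, λ=-61.605889°, h=3341.140 m
→ ECEF (a=6378206.400, f=1/294.978698214): X=1136068.3039, Y=-2101630.6451, Z=-5897436.2780
→ Helmert 7p (PV): X=1136391.0769, Y=-2101749.0445, Z=-5897277.9063
→ Helmert 7p (PV): X=1136432.8226, Y=-2102031.0726, Z=-5897349.0423

X=1136432.8226 m, Y=-2102031.0726 m, Z=-5897349.0423 m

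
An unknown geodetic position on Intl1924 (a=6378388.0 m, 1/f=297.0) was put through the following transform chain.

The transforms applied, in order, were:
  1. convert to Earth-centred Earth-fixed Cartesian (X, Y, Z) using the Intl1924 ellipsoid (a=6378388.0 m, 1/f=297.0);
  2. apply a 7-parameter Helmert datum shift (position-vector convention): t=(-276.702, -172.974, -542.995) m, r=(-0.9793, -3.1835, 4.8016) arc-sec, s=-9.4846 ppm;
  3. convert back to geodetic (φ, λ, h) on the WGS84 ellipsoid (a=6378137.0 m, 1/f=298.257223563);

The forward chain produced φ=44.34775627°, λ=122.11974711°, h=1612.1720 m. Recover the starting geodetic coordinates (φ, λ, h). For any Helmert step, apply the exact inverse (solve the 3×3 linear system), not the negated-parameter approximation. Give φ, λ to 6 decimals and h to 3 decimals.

φ=44.352774°, λ=122.113735°, h=1845.556 m

start: φ=44.347756°, λ=122.119747°, h=1612.172 m
→ ECEF (a=6378137.000, f=1/298.257223563): X=-2429667.5294, Y=3870258.1215, Z=4436933.0324
→ Helmert⁻¹: X=-2429255.2790, Y=3870503.2869, Z=4437573.9850
→ geod (Bowring, a=6378388.000): φ=44.35277400°, λ=122.11373500°, h=1845.5560 m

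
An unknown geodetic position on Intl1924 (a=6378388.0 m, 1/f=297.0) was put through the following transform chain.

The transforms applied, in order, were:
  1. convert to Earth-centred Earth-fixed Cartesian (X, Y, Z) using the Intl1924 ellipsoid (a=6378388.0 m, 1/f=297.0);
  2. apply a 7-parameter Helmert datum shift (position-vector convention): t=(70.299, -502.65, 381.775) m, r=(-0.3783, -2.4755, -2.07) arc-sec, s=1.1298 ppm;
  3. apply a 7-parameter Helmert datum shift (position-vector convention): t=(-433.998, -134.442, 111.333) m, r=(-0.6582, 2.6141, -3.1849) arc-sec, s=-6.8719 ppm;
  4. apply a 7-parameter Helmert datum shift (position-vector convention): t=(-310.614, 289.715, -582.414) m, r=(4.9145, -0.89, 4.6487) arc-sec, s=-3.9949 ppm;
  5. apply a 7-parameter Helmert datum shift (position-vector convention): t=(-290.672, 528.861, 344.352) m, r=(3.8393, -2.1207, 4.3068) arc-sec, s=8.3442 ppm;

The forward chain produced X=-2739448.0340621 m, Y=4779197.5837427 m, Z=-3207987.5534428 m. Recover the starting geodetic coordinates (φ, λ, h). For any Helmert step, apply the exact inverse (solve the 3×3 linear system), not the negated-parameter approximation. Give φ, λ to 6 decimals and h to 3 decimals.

φ=-30.389207°, λ=119.813669°, h=1335.609 m

start: X=-2739448.0341, Y=4779197.5837, Z=-3207987.5534 m
→ Helmert⁻¹: X=-2739067.7153, Y=4778626.3218, Z=-3208365.9199
→ Helmert⁻¹: X=-2738674.1920, Y=4778340.9868, Z=-3207898.3533
→ Helmert⁻¹: X=-2738292.1374, Y=4778476.2218, Z=-3208051.1870
→ Helmert⁻¹: X=-2738445.8081, Y=4778951.8748, Z=-3208387.7067
→ geod (Bowring, a=6378388.000): φ=-30.38920700°, λ=119.81366900°, h=1335.6090 m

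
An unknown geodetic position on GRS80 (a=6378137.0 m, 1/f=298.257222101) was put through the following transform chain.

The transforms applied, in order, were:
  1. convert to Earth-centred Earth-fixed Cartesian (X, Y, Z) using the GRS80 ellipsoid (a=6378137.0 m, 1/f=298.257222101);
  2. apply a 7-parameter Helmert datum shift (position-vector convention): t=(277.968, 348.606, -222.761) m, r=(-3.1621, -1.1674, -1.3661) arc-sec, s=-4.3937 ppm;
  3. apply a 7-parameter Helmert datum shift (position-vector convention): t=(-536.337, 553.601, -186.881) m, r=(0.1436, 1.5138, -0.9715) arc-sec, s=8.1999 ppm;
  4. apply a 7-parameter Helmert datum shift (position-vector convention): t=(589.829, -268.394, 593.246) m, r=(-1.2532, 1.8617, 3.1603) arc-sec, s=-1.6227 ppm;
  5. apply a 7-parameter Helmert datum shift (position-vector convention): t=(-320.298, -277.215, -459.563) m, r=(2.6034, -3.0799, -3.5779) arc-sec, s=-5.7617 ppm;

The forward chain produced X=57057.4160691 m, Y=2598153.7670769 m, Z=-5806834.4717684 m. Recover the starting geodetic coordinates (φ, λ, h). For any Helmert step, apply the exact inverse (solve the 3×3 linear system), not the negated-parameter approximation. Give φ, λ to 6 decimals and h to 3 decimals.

start: X=57057.4161, Y=2598153.7671, Z=-5806834.4718 m
→ Helmert⁻¹: X=57246.2724, Y=2598373.6597, Z=-5806442.0141
→ Helmert⁻¹: X=56748.7641, Y=2598680.6827, Z=-5807028.3822
→ Helmert⁻¹: X=57315.0111, Y=2598102.0048, Z=-5806795.2742
→ Helmert⁻¹: X=56987.2246, Y=2597854.2063, Z=-5806558.5223
→ geod (Bowring, a=6378137.000): φ=-66.03426100°, λ=88.74334600°, h=1157.9550 m

φ=-66.034261°, λ=88.743346°, h=1157.955 m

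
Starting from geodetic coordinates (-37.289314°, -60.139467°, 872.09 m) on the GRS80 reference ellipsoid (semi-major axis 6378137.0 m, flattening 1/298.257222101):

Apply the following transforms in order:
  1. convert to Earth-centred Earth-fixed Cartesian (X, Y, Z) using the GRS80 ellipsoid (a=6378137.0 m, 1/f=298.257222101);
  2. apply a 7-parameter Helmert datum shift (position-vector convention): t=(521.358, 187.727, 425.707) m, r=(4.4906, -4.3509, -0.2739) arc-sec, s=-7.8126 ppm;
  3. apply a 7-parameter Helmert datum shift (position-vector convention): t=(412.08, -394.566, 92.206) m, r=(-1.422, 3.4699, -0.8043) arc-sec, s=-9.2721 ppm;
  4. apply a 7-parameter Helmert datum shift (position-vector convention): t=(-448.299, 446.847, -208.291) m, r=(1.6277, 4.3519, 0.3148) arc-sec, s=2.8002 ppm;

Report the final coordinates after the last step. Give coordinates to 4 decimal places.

start: φ=-37.289314°, λ=-60.139467°, h=872.090 m
→ ECEF (a=6378137.000, f=1/298.257222101): X=2529930.4376, Y=-4406705.4064, Z=-3843515.3373
→ Helmert 7p (PV): X=2530507.2522, Y=-4406402.9344, Z=-3843102.1749
→ Helmert 7p (PV): X=2530814.0369, Y=-4406793.0053, Z=-3842986.5268
→ Helmert 7p (PV): X=2530298.4685, Y=-4406324.3094, Z=-3843293.7512

X=2530298.4685 m, Y=-4406324.3094 m, Z=-3843293.7512 m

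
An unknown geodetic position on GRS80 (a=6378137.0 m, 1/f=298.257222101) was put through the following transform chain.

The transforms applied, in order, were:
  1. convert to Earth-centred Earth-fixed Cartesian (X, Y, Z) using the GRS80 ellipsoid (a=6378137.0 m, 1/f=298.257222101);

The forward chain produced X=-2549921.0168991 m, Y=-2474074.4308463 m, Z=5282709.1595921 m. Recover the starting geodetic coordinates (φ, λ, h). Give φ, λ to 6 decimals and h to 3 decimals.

start: X=-2549921.0169, Y=-2474074.4308, Z=5282709.1596 m
→ geod (Bowring, a=6378137.000): φ=56.25495600°, λ=-135.86492100°, h=2940.4670 m

φ=56.254956°, λ=-135.864921°, h=2940.467 m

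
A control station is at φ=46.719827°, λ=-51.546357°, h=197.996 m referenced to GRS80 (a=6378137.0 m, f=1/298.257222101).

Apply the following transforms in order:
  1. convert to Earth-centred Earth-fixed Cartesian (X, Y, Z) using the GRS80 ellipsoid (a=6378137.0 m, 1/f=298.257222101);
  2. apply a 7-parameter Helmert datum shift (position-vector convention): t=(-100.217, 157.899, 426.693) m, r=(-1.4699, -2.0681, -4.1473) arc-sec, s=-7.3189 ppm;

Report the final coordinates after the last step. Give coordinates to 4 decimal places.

start: φ=46.719827°, λ=-51.546357°, h=197.996 m
→ ECEF (a=6378137.000, f=1/298.257222101): X=2724182.1000, Y=-3430459.6742, Z=4620611.5959
→ Helmert 7p (PV): X=2723946.6425, Y=-3430298.5143, Z=4621056.2310

X=2723946.6425 m, Y=-3430298.5143 m, Z=4621056.2310 m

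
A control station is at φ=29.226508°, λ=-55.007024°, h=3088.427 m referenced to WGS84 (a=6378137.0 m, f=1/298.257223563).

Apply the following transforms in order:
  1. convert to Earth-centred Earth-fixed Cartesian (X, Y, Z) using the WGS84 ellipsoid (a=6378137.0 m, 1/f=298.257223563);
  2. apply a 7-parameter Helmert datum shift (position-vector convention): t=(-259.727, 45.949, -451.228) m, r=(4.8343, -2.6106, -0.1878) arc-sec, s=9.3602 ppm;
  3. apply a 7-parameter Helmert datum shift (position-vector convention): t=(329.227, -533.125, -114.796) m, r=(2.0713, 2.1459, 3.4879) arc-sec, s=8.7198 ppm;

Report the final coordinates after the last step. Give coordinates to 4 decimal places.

start: φ=29.226508°, λ=-55.007024°, h=3088.427 m
→ ECEF (a=6378137.000, f=1/298.257223563): X=3196164.5432, Y=-4565787.2210, Z=3097342.9130
→ Helmert 7p (PV): X=3195891.3738, Y=-4565859.5129, Z=3096854.1186
→ Helmert 7p (PV): X=3196357.8957, Y=-4566409.5076, Z=3096687.2269

X=3196357.8957 m, Y=-4566409.5076 m, Z=3096687.2269 m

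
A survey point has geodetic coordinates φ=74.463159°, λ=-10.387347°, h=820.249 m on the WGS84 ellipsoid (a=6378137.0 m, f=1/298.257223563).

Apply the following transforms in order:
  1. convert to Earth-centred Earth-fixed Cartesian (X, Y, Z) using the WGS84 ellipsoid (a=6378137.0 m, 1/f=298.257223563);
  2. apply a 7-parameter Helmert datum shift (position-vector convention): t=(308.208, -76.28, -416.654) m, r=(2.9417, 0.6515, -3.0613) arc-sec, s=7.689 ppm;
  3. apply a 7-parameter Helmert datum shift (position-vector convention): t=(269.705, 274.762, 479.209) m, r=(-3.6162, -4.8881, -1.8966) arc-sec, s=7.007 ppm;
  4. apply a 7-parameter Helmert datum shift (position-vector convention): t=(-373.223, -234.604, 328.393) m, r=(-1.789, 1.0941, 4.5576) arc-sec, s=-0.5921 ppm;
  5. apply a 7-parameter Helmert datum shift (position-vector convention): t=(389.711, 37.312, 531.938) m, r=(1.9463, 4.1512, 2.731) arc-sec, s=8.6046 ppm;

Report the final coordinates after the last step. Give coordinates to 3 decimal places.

X=1686563.472 m, Y=-309006.653 m, Z=6124831.116 m

start: φ=74.463159°, λ=-10.387347°, h=820.249 m
→ ECEF (a=6378137.000, f=1/298.257223563): X=1685897.3297, Y=-309035.2282, Z=6123776.6313
→ Helmert 7p (PV): X=1686233.2564, Y=-309226.2425, Z=6123397.3305
→ Helmert 7p (PV): X=1686366.8192, Y=-308861.7971, Z=6123964.8284
→ Helmert 7p (PV): X=1686031.9058, Y=-309005.8415, Z=6124283.3292
→ Helmert 7p (PV): X=1686563.4717, Y=-309006.6535, Z=6124831.1158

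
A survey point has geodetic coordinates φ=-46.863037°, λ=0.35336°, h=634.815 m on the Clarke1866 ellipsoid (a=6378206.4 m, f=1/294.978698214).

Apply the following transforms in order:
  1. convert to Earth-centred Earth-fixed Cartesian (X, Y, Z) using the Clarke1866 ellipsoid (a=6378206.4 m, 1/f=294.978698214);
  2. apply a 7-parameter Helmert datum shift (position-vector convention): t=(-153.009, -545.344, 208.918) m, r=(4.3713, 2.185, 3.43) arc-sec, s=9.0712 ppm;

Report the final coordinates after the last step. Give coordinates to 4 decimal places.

X=4369133.2759 m, Y=26572.7980 m, Z=-4631505.3345 m

start: φ=-46.863037°, λ=0.353360°, h=634.815 m
→ ECEF (a=6378206.400, f=1/294.978698214): X=4369296.1623, Y=26947.0820, Z=-4631626.5241
→ Helmert 7p (PV): X=4369133.2759, Y=26572.7980, Z=-4631505.3345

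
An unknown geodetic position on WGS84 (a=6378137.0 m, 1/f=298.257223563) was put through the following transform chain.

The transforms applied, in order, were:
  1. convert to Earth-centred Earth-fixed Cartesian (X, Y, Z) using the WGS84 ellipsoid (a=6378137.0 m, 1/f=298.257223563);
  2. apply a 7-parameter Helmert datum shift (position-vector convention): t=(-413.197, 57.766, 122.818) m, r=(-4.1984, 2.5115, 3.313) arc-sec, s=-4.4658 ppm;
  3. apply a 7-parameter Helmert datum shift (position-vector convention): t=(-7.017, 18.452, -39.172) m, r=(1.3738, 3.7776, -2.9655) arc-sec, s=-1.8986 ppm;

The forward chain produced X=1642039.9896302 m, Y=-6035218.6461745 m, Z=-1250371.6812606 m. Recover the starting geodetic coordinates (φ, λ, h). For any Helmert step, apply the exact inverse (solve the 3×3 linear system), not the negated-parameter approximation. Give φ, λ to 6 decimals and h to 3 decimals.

φ=-11.379993°, λ=-74.775790°, h=1295.007 m

start: X=1642039.9896, Y=-6035218.6462, Z=-1250371.6813 m
→ Helmert⁻¹: X=1642159.7914, Y=-6035233.2743, Z=-1250264.6112
→ Helmert⁻¹: X=1642498.6115, Y=-6035318.9214, Z=-1250495.8594
→ geod (Bowring, a=6378137.000): φ=-11.37999300°, λ=-74.77579000°, h=1295.0070 m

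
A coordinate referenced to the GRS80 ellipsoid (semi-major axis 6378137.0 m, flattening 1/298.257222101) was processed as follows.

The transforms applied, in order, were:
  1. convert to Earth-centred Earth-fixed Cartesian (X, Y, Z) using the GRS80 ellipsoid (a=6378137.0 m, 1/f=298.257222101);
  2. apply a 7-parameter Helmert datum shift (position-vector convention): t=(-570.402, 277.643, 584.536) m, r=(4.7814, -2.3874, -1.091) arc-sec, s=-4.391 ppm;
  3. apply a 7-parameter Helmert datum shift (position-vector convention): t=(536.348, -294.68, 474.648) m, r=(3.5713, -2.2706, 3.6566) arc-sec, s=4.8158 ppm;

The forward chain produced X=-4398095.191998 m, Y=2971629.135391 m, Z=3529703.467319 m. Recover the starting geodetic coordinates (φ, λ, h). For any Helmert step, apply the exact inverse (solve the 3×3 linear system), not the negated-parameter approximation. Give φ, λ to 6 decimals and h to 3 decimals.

φ=33.793058°, λ=145.951740°, h=2208.137 m

start: X=-4398095.1920, Y=2971629.1354, Z=3529703.4673 m
→ Helmert⁻¹: X=-4398518.8194, Y=2972048.5841, Z=3529208.7845
→ Helmert⁻¹: X=-4397942.6061, Y=2971842.5247, Z=3528621.7566
→ geod (Bowring, a=6378137.000): φ=33.79305800°, λ=145.95174000°, h=2208.1370 m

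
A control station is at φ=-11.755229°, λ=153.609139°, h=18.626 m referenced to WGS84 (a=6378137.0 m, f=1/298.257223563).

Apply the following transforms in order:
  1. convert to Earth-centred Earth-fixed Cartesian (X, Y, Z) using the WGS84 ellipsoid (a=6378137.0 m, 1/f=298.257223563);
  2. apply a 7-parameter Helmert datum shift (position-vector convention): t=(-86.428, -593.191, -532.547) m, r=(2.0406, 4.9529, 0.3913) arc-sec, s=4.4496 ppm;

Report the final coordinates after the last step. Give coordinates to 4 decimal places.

start: φ=-11.755229°, λ=153.609139°, h=18.626 m
→ ECEF (a=6378137.000, f=1/298.257223563): X=-5594389.8889, Y=2775967.1223, Z=-1290909.1828
→ Helmert 7p (PV): X=-5594537.4738, Y=2775388.4414, Z=-1291285.6758

X=-5594537.4738 m, Y=2775388.4414 m, Z=-1291285.6758 m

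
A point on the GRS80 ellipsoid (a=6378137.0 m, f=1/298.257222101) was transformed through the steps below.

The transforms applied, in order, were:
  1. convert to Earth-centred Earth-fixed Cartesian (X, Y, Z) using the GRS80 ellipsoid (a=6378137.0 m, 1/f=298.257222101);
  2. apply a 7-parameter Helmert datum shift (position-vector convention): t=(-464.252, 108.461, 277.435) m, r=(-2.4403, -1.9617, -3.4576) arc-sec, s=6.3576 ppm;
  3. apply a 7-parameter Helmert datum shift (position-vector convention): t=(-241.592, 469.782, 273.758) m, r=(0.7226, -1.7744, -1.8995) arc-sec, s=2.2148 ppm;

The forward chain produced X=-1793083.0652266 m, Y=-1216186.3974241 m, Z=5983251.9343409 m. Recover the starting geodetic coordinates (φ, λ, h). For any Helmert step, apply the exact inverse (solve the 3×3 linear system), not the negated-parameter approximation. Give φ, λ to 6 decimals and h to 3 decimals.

φ=70.217845°, λ=-145.824985°, h=3573.826 m

start: X=-1793083.0652, Y=-1216186.3974, Z=5983251.9343 m
→ Helmert⁻¹: X=-1792774.8295, Y=-1216649.0345, Z=5982984.6099
→ Helmert⁻¹: X=-1792221.8860, Y=-1216850.5832, Z=5982671.7881
→ geod (Bowring, a=6378137.000): φ=70.21784500°, λ=-145.82498500°, h=3573.8260 m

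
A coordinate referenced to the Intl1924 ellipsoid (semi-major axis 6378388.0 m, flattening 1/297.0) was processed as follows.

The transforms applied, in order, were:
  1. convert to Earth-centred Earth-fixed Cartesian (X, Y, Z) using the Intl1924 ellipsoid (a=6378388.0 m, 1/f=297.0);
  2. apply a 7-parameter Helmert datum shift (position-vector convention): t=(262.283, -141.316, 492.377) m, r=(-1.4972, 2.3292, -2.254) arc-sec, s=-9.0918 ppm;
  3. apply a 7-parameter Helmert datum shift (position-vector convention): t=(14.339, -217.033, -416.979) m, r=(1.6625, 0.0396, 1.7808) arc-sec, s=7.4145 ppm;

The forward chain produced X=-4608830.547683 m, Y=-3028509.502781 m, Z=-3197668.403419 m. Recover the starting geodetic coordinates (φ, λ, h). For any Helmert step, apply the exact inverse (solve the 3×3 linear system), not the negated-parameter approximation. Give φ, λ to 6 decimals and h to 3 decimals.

start: X=-4608830.5477, Y=-3028509.5028, Z=-3197668.4034 m
→ Helmert⁻¹: X=-4608836.2455, Y=-3028255.9956, Z=-3197204.1956
→ Helmert⁻¹: X=-4609071.2325, Y=-3028169.3657, Z=-3197799.6729
→ geod (Bowring, a=6378388.000): φ=-30.27544300°, λ=-146.69500300°, h=1930.1580 m

φ=-30.275443°, λ=-146.695003°, h=1930.158 m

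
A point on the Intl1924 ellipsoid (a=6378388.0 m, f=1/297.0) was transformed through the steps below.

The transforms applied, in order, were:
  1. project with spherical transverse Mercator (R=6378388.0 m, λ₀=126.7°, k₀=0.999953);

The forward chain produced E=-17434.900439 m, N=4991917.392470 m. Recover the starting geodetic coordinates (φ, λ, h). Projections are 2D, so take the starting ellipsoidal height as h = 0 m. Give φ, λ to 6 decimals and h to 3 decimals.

start: E=-17434.9004, N=4991917.3925 m
→ tm⁻¹: φ=44.84328700°, λ=126.47910700°

φ=44.843287°, λ=126.479107°, h=0.000 m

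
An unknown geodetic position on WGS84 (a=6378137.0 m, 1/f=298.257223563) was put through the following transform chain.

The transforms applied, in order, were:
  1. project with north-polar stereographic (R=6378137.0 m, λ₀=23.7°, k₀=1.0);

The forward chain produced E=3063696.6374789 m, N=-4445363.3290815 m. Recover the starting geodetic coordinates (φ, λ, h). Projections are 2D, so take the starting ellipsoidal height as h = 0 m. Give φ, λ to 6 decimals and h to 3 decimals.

start: E=3063696.6375, N=-4445363.3291 m
→ stereo⁻¹: φ=44.12089200°, λ=58.27419400°

φ=44.120892°, λ=58.274194°, h=0.000 m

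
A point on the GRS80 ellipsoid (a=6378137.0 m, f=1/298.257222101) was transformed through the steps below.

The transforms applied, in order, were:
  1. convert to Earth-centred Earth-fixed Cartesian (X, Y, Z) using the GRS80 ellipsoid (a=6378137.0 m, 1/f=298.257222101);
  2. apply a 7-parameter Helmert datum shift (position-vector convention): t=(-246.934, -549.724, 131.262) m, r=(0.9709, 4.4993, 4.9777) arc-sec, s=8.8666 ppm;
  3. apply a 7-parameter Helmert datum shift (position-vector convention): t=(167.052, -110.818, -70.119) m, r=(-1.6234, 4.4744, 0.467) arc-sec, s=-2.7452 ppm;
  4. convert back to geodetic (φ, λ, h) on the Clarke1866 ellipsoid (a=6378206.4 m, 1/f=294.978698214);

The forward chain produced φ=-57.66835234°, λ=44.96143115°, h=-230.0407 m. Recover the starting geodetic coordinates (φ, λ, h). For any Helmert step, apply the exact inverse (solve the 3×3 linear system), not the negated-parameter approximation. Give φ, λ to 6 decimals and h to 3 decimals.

start: φ=-57.668352°, λ=44.961431°, h=-230.041 m
→ ECEF (a=6378206.400, f=1/294.978698214): X=2419462.9655, Y=2416207.8163, Z=-5365679.1664
→ Helmert⁻¹: X=2419424.4181, Y=2416362.0193, Z=-5365552.2758
→ Helmert⁻¹: X=2419825.2627, Y=2416806.6609, Z=-5365594.5548
→ geod (Bowring, a=6378137.000): φ=-57.66085700°, λ=44.96424100°, h=-38.3580 m

φ=-57.660857°, λ=44.964241°, h=-38.358 m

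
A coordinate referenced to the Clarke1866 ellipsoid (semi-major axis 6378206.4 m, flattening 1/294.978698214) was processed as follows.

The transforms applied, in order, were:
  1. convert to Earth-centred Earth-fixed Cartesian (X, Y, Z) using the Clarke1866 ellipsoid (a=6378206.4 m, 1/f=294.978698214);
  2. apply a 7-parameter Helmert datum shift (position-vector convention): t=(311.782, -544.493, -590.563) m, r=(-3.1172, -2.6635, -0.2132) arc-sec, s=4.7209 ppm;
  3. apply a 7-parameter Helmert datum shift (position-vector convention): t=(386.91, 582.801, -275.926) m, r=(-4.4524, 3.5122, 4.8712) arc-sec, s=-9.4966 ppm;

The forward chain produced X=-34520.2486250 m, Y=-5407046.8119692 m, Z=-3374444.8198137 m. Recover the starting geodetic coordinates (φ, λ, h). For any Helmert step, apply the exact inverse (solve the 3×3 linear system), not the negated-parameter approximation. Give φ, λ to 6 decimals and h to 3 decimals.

φ=-32.137335°, λ=-90.374345°, h=1196.640 m

start: X=-34520.2486, Y=-5407046.8120, Z=-3374444.8198 m
→ Helmert⁻¹: X=-34977.7409, Y=-5407607.3040, Z=-3374318.2606
→ Helmert⁻¹: X=-35327.3333, Y=-5406986.3346, Z=-3373793.0282
→ geod (Bowring, a=6378206.400): φ=-32.13733500°, λ=-90.37434500°, h=1196.6400 m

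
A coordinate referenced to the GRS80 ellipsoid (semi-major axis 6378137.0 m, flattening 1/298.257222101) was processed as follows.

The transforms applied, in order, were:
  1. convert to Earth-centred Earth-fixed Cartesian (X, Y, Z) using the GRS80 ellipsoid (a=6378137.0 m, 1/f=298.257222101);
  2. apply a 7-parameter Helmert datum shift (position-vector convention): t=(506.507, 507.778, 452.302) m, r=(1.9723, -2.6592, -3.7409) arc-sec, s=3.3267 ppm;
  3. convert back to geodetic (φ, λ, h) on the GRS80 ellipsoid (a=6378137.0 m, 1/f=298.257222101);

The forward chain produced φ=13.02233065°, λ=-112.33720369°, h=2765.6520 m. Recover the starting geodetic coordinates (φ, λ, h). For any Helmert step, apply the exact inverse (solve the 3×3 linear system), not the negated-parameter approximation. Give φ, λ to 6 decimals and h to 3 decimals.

start: φ=13.022331°, λ=-112.337204°, h=2765.652 m
→ ECEF (a=6378137.000, f=1/298.257222101): X=-2363139.0948, Y=-5751288.4697, Z=1428435.4219
→ Helmert⁻¹: X=-2363515.0108, Y=-5751806.3238, Z=1428063.8389
→ geod (Bowring, a=6378137.000): φ=13.01779400°, λ=-112.33859400°, h=3287.8170 m

φ=13.017794°, λ=-112.338594°, h=3287.817 m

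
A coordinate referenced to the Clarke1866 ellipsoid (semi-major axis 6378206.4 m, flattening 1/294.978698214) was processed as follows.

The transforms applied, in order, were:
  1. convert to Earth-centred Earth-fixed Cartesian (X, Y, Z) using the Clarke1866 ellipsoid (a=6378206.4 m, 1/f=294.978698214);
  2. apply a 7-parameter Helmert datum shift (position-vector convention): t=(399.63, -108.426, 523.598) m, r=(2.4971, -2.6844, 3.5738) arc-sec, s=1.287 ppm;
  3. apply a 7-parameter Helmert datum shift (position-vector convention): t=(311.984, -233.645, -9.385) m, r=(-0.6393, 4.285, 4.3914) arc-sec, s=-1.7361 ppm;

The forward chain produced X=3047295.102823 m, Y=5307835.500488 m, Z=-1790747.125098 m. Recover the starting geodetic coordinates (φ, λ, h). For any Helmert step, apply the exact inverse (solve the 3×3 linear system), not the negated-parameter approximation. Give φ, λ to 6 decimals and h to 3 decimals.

φ=-16.418806°, λ=60.144296°, h=581.742 m

start: X=3047295.1028, Y=5307835.5005, Z=-1790747.1251 m
→ Helmert⁻¹: X=3047138.6167, Y=5308019.0369, Z=-1790661.0952
→ Helmert⁻¹: X=3046803.7218, Y=5308046.1558, Z=-1791286.3008
→ geod (Bowring, a=6378206.400): φ=-16.41880600°, λ=60.14429600°, h=581.7420 m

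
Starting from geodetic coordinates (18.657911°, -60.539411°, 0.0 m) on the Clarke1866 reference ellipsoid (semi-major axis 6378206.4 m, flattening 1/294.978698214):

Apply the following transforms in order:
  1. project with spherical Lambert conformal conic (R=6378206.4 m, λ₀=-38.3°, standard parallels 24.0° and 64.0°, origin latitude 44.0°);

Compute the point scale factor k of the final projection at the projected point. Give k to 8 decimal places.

1.03526838

start: φ=18.657911°, λ=-60.539411°, h=0.000 m
→ into lcc (λ₀=-38.3°): φ=18.65791100°, λ−λ₀=-22.23941100°
scale k = 1.03526838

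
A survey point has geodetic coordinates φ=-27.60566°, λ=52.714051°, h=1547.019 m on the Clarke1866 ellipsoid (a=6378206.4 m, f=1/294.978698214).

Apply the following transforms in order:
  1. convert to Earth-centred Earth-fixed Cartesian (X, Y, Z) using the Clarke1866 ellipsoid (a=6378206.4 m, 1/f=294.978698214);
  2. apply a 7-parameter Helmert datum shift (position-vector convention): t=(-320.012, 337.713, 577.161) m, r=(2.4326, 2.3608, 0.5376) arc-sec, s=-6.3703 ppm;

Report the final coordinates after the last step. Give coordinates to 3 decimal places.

start: φ=-27.605660°, λ=52.714051°, h=1547.019 m
→ ECEF (a=6378206.400, f=1/294.978698214): X=3427324.1694, Y=4501295.6179, Z=-2938403.3982
→ Helmert 7p (PV): X=3426936.9612, Y=4501648.2431, Z=-2937793.6597

X=3426936.961 m, Y=4501648.243 m, Z=-2937793.660 m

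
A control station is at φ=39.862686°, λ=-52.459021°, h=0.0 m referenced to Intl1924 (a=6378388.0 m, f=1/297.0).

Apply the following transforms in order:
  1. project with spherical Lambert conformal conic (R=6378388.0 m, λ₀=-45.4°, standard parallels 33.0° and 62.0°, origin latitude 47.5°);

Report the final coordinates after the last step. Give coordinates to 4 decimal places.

start: φ=39.862686°, λ=-52.459021°, h=0.000 m
→ lcc (R=6378388.0, λ₀=-45.4°): E=-588914.4593, N=-798892.7407

E=-588914.4593 m, N=-798892.7407 m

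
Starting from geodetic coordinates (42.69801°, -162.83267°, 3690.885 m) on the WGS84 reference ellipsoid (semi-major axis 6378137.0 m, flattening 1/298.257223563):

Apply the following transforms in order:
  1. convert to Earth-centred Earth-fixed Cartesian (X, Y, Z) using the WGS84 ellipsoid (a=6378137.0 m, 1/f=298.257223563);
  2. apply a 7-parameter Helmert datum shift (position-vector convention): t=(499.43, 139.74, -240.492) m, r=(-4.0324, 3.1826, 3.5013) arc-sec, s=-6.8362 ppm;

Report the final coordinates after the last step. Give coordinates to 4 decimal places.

start: φ=42.698010°, λ=-162.832670°, h=3690.885 m
→ ECEF (a=6378137.000, f=1/298.257223563): X=-4488193.0919, Y=-1386523.9504, Z=4305409.0331
→ Helmert 7p (PV): X=-4487573.0133, Y=-1386366.7489, Z=4305235.4652

X=-4487573.0133 m, Y=-1386366.7489 m, Z=4305235.4652 m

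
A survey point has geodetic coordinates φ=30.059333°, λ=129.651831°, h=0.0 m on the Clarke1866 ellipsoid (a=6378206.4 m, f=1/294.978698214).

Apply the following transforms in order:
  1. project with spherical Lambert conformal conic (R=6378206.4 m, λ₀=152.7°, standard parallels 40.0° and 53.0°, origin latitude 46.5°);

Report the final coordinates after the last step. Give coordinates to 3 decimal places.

E=-2261089.032 m, N=-1509777.817 m

start: φ=30.059333°, λ=129.651831°, h=0.000 m
→ lcc (R=6378206.4, λ₀=152.7°): E=-2261089.0323, N=-1509777.8171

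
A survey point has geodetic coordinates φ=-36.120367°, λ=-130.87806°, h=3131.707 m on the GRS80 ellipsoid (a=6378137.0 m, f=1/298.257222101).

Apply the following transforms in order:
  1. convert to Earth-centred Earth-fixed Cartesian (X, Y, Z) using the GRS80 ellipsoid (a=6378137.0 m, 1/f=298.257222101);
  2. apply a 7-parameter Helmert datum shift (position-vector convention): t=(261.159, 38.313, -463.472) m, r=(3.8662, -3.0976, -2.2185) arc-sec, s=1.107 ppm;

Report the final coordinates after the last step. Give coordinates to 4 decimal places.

X=-3377133.5850 m, Y=-3901861.0030 m, Z=-3741426.1632 m

start: φ=-36.120367°, λ=-130.878060°, h=3131.707 m
→ ECEF (a=6378137.000, f=1/298.257222101): X=-3377405.2152, Y=-3902001.4403, Z=-3740834.6909
→ Helmert 7p (PV): X=-3377133.5850, Y=-3901861.0030, Z=-3741426.1632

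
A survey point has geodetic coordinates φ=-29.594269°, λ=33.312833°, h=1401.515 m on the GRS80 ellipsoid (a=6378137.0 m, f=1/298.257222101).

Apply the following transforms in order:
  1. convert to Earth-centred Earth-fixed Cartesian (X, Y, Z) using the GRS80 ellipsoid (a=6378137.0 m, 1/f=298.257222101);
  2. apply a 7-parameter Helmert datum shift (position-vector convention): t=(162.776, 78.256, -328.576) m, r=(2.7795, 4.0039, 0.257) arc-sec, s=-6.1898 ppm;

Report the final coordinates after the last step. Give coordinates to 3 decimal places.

start: φ=-29.594269°, λ=33.312833°, h=1401.515 m
→ ECEF (a=6378137.000, f=1/298.257222101): X=4639573.1093, Y=3049117.6648, Z=-3132037.1899
→ Helmert 7p (PV): X=4639642.5711, Y=3049225.0333, Z=-3132395.3517

X=4639642.571 m, Y=3049225.033 m, Z=-3132395.352 m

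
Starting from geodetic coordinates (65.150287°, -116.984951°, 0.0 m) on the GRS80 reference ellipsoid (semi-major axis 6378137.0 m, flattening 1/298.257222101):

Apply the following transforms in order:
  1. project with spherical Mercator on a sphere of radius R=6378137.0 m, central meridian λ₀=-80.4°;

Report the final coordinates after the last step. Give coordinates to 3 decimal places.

E=-4072618.116 m, N=9648069.563 m

start: φ=65.150287°, λ=-116.984951°, h=0.000 m
→ merc (R=6378137.0, λ₀=-80.4°): E=-4072618.1160, N=9648069.5626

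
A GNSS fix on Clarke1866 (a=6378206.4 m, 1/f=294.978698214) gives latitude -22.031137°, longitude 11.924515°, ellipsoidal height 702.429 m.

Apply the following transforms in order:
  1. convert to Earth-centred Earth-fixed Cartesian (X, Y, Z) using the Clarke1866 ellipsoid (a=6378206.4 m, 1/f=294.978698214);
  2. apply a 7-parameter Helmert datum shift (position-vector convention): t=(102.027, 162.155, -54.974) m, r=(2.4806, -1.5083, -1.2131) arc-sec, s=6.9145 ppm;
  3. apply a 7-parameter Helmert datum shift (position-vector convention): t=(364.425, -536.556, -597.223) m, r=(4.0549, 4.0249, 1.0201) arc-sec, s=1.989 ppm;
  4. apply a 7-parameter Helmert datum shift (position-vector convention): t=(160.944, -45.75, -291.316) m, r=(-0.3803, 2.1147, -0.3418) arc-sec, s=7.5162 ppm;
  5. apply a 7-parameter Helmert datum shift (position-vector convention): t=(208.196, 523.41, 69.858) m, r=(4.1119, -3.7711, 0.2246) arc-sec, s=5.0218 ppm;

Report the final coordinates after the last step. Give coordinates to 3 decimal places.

X=5789228.962 m, Y=1222607.316 m, Z=-2378621.242 m

start: φ=-22.031137°, λ=11.924515°, h=702.429 m
→ ECEF (a=6378206.400, f=1/294.978698214): X=5788277.3193, Y=1222368.1801, Z=-2377733.3012
→ Helmert 7p (PV): X=5788443.9456, Y=1222533.3400, Z=-2377747.6887
→ Helmert 7p (PV): X=5788767.4400, Y=1222074.5865, Z=-2378438.5592
→ Helmert 7p (PV): X=5788949.5338, Y=1222024.0440, Z=-2378809.3542
→ Helmert 7p (PV): X=5789228.9616, Y=1222607.3162, Z=-2378621.2420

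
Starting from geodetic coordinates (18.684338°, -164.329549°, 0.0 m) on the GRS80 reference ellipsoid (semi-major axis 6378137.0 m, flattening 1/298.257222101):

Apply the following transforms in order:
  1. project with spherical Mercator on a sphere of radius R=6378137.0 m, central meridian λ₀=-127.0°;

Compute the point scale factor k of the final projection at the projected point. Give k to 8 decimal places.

start: φ=18.684338°, λ=-164.329549°, h=0.000 m
→ into merc (λ₀=-127.0°): φ=18.68433800°, λ−λ₀=-37.32954900°
scale k = 1.05563415

1.05563415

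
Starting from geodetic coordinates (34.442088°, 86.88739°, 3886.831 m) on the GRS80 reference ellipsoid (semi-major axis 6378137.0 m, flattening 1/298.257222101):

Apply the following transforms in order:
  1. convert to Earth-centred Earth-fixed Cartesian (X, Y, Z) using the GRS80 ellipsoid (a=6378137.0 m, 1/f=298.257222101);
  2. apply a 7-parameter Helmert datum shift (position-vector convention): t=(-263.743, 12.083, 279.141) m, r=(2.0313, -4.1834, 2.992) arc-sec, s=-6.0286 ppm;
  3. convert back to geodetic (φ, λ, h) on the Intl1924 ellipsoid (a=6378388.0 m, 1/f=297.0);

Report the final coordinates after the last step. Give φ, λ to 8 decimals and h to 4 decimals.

start: φ=34.442088°, λ=86.887390°, h=3886.831 m
→ ECEF (a=6378137.000, f=1/298.257222101): X=286092.9418, Y=5261111.8832, Z=3589194.0116
→ Helmert 7p (PV): X=285678.3643, Y=5261061.0527, Z=3589509.1285
→ geod (Bowring, a=6378388.000): φ=34.44556942°, λ=86.89186167°, h=3782.8144 m

φ=34.44556942°, λ=86.89186167°, h=3782.8144 m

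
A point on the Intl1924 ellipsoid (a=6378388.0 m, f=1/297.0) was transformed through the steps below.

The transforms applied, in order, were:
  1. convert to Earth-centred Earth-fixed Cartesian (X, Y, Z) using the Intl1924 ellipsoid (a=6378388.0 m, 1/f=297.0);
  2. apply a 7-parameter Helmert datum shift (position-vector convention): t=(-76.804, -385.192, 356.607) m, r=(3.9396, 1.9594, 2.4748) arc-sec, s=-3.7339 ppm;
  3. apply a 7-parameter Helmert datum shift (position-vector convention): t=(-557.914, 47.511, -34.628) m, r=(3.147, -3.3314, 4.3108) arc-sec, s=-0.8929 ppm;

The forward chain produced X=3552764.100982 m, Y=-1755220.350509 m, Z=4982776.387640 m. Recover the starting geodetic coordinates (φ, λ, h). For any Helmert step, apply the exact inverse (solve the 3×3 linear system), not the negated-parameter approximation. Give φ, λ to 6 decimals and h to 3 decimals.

start: X=3552764.1010, Y=-1755220.3505, Z=4982776.3876 m
→ Helmert⁻¹: X=3553368.9812, Y=-1755267.6691, Z=4982784.8543
→ Helmert⁻¹: X=3553390.6675, Y=-1754836.4992, Z=4982514.1234
→ geod (Bowring, a=6378388.000): φ=51.68941900°, λ=-26.28239200°, h=1225.9180 m

φ=51.689419°, λ=-26.282392°, h=1225.918 m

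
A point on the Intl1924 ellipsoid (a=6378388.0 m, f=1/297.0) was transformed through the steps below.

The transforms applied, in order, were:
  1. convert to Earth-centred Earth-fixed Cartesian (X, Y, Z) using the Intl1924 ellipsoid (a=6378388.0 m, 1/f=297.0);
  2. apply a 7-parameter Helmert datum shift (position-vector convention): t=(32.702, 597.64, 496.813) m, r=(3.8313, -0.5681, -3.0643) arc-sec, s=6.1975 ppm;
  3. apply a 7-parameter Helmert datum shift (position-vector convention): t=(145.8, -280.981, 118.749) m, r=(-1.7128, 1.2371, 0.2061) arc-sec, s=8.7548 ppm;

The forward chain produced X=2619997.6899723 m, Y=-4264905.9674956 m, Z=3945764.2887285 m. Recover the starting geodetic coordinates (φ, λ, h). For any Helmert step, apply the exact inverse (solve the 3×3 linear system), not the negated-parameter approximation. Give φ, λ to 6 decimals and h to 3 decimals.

start: X=2619997.6900, Y=-4264905.9675, Z=3945764.2887 m
→ Helmert⁻¹: X=2619801.0285, Y=-4264623.0323, Z=3945591.2963
→ Helmert⁻¹: X=2619826.3191, Y=-4265082.0386, Z=3945142.0406
→ geod (Bowring, a=6378388.000): φ=38.43210400°, λ=-58.43967700°, h=3136.0470 m

φ=38.432104°, λ=-58.439677°, h=3136.047 m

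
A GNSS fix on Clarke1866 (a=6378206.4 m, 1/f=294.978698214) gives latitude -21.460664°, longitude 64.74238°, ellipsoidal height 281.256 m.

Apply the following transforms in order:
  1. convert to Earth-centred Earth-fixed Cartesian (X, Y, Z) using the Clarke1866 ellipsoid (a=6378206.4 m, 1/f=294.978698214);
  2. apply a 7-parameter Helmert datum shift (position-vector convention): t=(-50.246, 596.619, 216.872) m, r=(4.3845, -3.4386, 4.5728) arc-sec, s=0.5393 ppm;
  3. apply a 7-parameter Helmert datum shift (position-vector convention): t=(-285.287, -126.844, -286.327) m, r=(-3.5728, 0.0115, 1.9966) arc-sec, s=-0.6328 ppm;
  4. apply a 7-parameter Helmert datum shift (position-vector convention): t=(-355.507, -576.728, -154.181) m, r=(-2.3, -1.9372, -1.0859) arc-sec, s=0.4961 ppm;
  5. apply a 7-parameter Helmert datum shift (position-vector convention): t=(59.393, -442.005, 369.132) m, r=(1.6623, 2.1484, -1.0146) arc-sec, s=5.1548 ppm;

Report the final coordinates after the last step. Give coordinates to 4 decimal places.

X=2533387.5889 m, Y=5370715.9612 m, Z=-2318727.6777 m

start: φ=-21.460664°, λ=64.742380°, h=281.256 m
→ ECEF (a=6378206.400, f=1/294.978698214): X=2534085.3800, Y=5371178.1975, Z=-2318904.3106
→ Helmert 7p (PV): X=2533956.0819, Y=5371883.1849, Z=-2318532.2706
→ Helmert 7p (PV): X=2533617.0635, Y=5371737.3095, Z=-2318910.3203
→ Helmert 7p (PV): X=2533312.8722, Y=5371124.0504, Z=-2319101.7552
→ Helmert 7p (PV): X=2533387.5889, Y=5370715.9612, Z=-2318727.6777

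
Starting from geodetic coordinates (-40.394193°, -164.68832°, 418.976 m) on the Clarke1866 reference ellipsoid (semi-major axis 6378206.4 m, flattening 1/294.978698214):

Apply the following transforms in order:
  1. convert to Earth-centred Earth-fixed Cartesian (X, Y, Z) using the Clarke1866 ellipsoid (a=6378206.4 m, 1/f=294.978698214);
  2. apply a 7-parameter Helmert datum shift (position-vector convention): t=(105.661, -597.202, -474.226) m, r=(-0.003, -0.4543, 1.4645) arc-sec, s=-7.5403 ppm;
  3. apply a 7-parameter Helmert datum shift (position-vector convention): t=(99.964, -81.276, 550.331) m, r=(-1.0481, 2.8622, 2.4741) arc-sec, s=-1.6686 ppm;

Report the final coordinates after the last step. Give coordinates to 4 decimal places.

start: φ=-40.394193°, λ=-164.688320°, h=418.976 m
→ ECEF (a=6378206.400, f=1/294.978698214): X=-4692218.8130, Y=-1284673.9844, Z=-4111491.8281
→ Helmert 7p (PV): X=-4692059.5945, Y=-1285294.8743, Z=-4111945.3681
→ Helmert 7p (PV): X=-4691993.4432, Y=-1285451.1799, Z=-4111316.5364

X=-4691993.4432 m, Y=-1285451.1799 m, Z=-4111316.5364 m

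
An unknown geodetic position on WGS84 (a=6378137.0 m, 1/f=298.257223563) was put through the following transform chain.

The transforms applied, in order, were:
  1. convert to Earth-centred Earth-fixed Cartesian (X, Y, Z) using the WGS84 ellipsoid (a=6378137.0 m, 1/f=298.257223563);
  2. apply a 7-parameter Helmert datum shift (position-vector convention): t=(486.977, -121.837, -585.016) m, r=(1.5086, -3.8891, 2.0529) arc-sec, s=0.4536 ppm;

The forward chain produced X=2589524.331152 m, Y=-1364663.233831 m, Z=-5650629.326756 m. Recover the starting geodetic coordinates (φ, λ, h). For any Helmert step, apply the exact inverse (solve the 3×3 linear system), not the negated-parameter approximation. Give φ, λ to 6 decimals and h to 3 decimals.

φ=-62.774273°, λ=-27.793545°, h=1764.215 m

start: X=2589524.3312, Y=-1364663.2338, Z=-5650629.3268 m
→ Helmert⁻¹: X=2588916.0665, Y=-1364607.8688, Z=-5650080.5810
→ geod (Bowring, a=6378137.000): φ=-62.77427300°, λ=-27.79354500°, h=1764.2150 m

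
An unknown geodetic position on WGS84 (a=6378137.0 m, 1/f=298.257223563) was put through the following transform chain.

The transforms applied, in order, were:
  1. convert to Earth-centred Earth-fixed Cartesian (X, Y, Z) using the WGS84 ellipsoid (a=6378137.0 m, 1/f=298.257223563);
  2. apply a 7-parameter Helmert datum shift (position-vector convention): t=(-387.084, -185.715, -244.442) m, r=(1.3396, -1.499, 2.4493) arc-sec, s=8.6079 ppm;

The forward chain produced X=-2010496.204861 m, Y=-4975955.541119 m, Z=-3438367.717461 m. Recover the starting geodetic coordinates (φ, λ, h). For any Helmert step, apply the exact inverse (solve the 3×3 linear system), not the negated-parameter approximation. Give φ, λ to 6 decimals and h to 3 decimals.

φ=-32.820962°, λ=-111.998538°, h=1397.529 m

start: X=-2010496.2049, Y=-4975955.5411, Z=-3438367.7175 m
→ Helmert⁻¹: X=-2010175.8882, Y=-4975725.4543, Z=-3438046.7569
→ geod (Bowring, a=6378137.000): φ=-32.82096200°, λ=-111.99853800°, h=1397.5290 m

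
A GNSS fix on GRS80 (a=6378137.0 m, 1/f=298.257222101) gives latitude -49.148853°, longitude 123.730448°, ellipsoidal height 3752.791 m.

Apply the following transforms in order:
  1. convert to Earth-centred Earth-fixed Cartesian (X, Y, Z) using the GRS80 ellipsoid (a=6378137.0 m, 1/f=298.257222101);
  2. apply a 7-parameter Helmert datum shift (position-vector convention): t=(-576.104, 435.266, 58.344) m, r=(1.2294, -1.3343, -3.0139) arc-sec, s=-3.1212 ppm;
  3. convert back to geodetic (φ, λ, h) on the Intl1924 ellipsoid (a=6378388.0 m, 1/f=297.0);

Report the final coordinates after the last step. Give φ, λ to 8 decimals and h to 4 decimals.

φ=-49.14461047°, λ=123.73229117°, h=3935.9952 m

start: φ=-49.148853°, λ=123.730448°, h=3752.791 m
→ ECEF (a=6378137.000, f=1/298.257222101): X=-2322420.1020, Y=3478316.2440, Z=-4804241.6386
→ Helmert 7p (PV): X=-2322907.0551, Y=3478803.2227, Z=-4804162.5913
→ geod (Bowring, a=6378388.000): φ=-49.14461047°, λ=123.73229117°, h=3935.9952 m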